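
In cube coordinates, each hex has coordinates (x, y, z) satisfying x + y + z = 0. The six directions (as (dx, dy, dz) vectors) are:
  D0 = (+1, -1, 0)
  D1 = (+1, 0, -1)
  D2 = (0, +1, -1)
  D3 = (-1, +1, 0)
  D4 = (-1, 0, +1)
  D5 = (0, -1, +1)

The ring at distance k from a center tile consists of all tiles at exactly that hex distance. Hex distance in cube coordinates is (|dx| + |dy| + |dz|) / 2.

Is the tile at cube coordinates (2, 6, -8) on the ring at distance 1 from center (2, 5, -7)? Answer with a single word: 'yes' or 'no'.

Answer: yes

Derivation:
|px - cx| = |2 - 2| = 0
|py - cy| = |6 - 5| = 1
|pz - cz| = |-8 - (-7)| = 1
distance = (0+1+1)/2 = 2/2 = 1
radius = 1; distance == radius -> yes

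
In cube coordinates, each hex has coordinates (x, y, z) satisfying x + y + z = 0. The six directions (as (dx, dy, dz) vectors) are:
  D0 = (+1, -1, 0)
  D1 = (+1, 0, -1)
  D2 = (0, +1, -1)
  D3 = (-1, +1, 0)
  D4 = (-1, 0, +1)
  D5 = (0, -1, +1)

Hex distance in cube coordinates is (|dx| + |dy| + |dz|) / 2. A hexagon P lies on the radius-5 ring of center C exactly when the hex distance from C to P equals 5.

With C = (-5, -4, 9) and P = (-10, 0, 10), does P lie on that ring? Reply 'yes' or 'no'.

|px - cx| = |-10 - (-5)| = 5
|py - cy| = |0 - (-4)| = 4
|pz - cz| = |10 - 9| = 1
distance = (5+4+1)/2 = 10/2 = 5
radius = 5; distance == radius -> yes

Answer: yes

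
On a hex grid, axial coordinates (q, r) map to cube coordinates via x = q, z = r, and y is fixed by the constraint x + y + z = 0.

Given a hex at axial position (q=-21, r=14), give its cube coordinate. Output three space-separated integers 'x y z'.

x = q = -21
z = r = 14
y = -x - z = -(-21) - (14) = 7

Answer: -21 7 14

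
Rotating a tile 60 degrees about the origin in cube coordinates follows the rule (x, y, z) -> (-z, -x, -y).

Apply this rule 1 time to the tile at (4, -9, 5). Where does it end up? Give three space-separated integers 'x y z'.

Start: (4, -9, 5)
Step 1: (4, -9, 5) -> (-(5), -(4), -(-9)) = (-5, -4, 9)

Answer: -5 -4 9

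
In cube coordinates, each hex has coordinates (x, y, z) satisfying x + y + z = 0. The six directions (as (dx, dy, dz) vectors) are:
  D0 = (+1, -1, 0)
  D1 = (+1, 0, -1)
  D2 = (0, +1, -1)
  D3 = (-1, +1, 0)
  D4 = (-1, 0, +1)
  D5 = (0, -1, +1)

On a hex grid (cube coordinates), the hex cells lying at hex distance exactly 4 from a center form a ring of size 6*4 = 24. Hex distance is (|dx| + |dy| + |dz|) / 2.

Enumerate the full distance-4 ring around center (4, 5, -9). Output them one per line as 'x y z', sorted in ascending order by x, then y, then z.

Answer: 0 5 -5
0 6 -6
0 7 -7
0 8 -8
0 9 -9
1 4 -5
1 9 -10
2 3 -5
2 9 -11
3 2 -5
3 9 -12
4 1 -5
4 9 -13
5 1 -6
5 8 -13
6 1 -7
6 7 -13
7 1 -8
7 6 -13
8 1 -9
8 2 -10
8 3 -11
8 4 -12
8 5 -13

Derivation:
Walk ring at distance 4 from (4, 5, -9):
Start at center + D4*4 = (0, 5, -5)
  hex 0: (0, 5, -5)
  hex 1: (1, 4, -5)
  hex 2: (2, 3, -5)
  hex 3: (3, 2, -5)
  hex 4: (4, 1, -5)
  hex 5: (5, 1, -6)
  hex 6: (6, 1, -7)
  hex 7: (7, 1, -8)
  hex 8: (8, 1, -9)
  hex 9: (8, 2, -10)
  hex 10: (8, 3, -11)
  hex 11: (8, 4, -12)
  hex 12: (8, 5, -13)
  hex 13: (7, 6, -13)
  hex 14: (6, 7, -13)
  hex 15: (5, 8, -13)
  hex 16: (4, 9, -13)
  hex 17: (3, 9, -12)
  hex 18: (2, 9, -11)
  hex 19: (1, 9, -10)
  hex 20: (0, 9, -9)
  hex 21: (0, 8, -8)
  hex 22: (0, 7, -7)
  hex 23: (0, 6, -6)
Sorted: 24 hexes.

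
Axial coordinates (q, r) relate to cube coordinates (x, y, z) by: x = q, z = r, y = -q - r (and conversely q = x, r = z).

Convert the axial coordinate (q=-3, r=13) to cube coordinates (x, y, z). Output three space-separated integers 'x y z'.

Answer: -3 -10 13

Derivation:
x = q = -3
z = r = 13
y = -x - z = -(-3) - (13) = -10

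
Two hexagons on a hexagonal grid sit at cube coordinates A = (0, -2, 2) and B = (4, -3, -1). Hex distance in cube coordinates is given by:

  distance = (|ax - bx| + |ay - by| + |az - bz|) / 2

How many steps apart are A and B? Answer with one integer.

|ax - bx| = |0 - 4| = 4
|ay - by| = |-2 - (-3)| = 1
|az - bz| = |2 - (-1)| = 3
distance = (4 + 1 + 3) / 2 = 8 / 2 = 4

Answer: 4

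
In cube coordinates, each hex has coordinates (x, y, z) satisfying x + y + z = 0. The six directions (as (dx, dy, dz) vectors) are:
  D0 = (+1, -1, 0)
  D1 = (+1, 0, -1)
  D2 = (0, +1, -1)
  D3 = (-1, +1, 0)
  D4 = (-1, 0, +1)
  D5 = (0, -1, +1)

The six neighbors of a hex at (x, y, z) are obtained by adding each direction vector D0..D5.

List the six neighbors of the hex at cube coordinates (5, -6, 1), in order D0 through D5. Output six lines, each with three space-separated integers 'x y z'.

Answer: 6 -7 1
6 -6 0
5 -5 0
4 -5 1
4 -6 2
5 -7 2

Derivation:
Center: (5, -6, 1). Add each direction:
  D0: (5, -6, 1) + (1, -1, 0) = (6, -7, 1)
  D1: (5, -6, 1) + (1, 0, -1) = (6, -6, 0)
  D2: (5, -6, 1) + (0, 1, -1) = (5, -5, 0)
  D3: (5, -6, 1) + (-1, 1, 0) = (4, -5, 1)
  D4: (5, -6, 1) + (-1, 0, 1) = (4, -6, 2)
  D5: (5, -6, 1) + (0, -1, 1) = (5, -7, 2)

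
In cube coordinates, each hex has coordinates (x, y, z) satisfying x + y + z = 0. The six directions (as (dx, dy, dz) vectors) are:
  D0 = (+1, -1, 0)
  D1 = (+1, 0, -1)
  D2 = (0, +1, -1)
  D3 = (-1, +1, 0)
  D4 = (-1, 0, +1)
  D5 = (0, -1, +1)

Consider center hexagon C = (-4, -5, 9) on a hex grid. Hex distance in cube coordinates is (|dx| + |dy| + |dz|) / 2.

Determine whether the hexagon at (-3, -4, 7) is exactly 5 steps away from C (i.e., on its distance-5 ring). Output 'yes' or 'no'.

Answer: no

Derivation:
|px - cx| = |-3 - (-4)| = 1
|py - cy| = |-4 - (-5)| = 1
|pz - cz| = |7 - 9| = 2
distance = (1+1+2)/2 = 4/2 = 2
radius = 5; distance != radius -> no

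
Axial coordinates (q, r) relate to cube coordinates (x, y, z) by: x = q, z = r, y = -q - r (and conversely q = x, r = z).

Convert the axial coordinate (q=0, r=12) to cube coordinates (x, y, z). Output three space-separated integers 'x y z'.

x = q = 0
z = r = 12
y = -x - z = -(0) - (12) = -12

Answer: 0 -12 12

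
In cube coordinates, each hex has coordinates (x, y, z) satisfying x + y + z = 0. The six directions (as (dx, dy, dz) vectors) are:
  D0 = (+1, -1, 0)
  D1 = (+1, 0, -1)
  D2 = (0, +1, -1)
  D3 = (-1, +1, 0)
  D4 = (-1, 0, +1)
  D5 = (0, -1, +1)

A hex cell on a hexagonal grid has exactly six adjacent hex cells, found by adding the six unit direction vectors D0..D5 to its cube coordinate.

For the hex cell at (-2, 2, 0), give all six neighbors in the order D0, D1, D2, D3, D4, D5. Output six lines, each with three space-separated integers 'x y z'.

Center: (-2, 2, 0). Add each direction:
  D0: (-2, 2, 0) + (1, -1, 0) = (-1, 1, 0)
  D1: (-2, 2, 0) + (1, 0, -1) = (-1, 2, -1)
  D2: (-2, 2, 0) + (0, 1, -1) = (-2, 3, -1)
  D3: (-2, 2, 0) + (-1, 1, 0) = (-3, 3, 0)
  D4: (-2, 2, 0) + (-1, 0, 1) = (-3, 2, 1)
  D5: (-2, 2, 0) + (0, -1, 1) = (-2, 1, 1)

Answer: -1 1 0
-1 2 -1
-2 3 -1
-3 3 0
-3 2 1
-2 1 1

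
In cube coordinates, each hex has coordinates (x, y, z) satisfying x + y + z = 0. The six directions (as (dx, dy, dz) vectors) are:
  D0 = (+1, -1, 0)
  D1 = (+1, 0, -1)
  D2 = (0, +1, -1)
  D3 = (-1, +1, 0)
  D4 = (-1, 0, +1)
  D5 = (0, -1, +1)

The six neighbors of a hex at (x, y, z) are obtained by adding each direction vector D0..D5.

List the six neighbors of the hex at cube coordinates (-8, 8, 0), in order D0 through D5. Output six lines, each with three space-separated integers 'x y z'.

Center: (-8, 8, 0). Add each direction:
  D0: (-8, 8, 0) + (1, -1, 0) = (-7, 7, 0)
  D1: (-8, 8, 0) + (1, 0, -1) = (-7, 8, -1)
  D2: (-8, 8, 0) + (0, 1, -1) = (-8, 9, -1)
  D3: (-8, 8, 0) + (-1, 1, 0) = (-9, 9, 0)
  D4: (-8, 8, 0) + (-1, 0, 1) = (-9, 8, 1)
  D5: (-8, 8, 0) + (0, -1, 1) = (-8, 7, 1)

Answer: -7 7 0
-7 8 -1
-8 9 -1
-9 9 0
-9 8 1
-8 7 1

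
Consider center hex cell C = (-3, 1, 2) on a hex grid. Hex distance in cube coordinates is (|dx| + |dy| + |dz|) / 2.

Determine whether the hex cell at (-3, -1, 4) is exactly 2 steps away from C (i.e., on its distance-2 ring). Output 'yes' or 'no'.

Answer: yes

Derivation:
|px - cx| = |-3 - (-3)| = 0
|py - cy| = |-1 - 1| = 2
|pz - cz| = |4 - 2| = 2
distance = (0+2+2)/2 = 4/2 = 2
radius = 2; distance == radius -> yes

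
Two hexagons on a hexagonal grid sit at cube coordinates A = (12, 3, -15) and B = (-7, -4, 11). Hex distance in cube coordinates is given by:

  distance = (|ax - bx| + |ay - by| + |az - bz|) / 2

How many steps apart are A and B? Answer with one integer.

Answer: 26

Derivation:
|ax - bx| = |12 - (-7)| = 19
|ay - by| = |3 - (-4)| = 7
|az - bz| = |-15 - 11| = 26
distance = (19 + 7 + 26) / 2 = 52 / 2 = 26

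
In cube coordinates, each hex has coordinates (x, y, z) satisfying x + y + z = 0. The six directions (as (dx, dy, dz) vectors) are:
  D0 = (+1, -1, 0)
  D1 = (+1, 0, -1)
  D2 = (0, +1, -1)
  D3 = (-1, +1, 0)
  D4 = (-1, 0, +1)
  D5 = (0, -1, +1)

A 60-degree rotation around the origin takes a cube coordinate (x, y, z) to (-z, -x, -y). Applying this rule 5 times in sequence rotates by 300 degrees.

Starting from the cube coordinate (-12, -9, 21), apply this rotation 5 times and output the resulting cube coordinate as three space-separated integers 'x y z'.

Start: (-12, -9, 21)
Step 1: (-12, -9, 21) -> (-(21), -(-12), -(-9)) = (-21, 12, 9)
Step 2: (-21, 12, 9) -> (-(9), -(-21), -(12)) = (-9, 21, -12)
Step 3: (-9, 21, -12) -> (-(-12), -(-9), -(21)) = (12, 9, -21)
Step 4: (12, 9, -21) -> (-(-21), -(12), -(9)) = (21, -12, -9)
Step 5: (21, -12, -9) -> (-(-9), -(21), -(-12)) = (9, -21, 12)

Answer: 9 -21 12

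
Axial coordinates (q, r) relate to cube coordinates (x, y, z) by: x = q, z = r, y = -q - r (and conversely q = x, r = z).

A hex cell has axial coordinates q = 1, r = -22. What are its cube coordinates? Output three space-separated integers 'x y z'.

Answer: 1 21 -22

Derivation:
x = q = 1
z = r = -22
y = -x - z = -(1) - (-22) = 21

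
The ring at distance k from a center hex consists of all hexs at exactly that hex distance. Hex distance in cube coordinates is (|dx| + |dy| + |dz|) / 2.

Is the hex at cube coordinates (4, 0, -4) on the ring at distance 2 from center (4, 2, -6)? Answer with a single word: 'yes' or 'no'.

Answer: yes

Derivation:
|px - cx| = |4 - 4| = 0
|py - cy| = |0 - 2| = 2
|pz - cz| = |-4 - (-6)| = 2
distance = (0+2+2)/2 = 4/2 = 2
radius = 2; distance == radius -> yes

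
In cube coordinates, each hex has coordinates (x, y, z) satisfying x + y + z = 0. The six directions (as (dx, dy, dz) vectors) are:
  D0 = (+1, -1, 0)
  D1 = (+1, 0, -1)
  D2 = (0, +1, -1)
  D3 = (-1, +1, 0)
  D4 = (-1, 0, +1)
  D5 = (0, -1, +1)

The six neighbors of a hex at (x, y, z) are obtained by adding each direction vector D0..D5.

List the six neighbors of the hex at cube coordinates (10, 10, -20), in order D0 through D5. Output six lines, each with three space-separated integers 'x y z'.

Center: (10, 10, -20). Add each direction:
  D0: (10, 10, -20) + (1, -1, 0) = (11, 9, -20)
  D1: (10, 10, -20) + (1, 0, -1) = (11, 10, -21)
  D2: (10, 10, -20) + (0, 1, -1) = (10, 11, -21)
  D3: (10, 10, -20) + (-1, 1, 0) = (9, 11, -20)
  D4: (10, 10, -20) + (-1, 0, 1) = (9, 10, -19)
  D5: (10, 10, -20) + (0, -1, 1) = (10, 9, -19)

Answer: 11 9 -20
11 10 -21
10 11 -21
9 11 -20
9 10 -19
10 9 -19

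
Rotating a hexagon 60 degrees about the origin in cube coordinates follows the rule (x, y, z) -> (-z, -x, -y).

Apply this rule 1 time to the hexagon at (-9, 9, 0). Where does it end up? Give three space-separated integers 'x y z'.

Answer: 0 9 -9

Derivation:
Start: (-9, 9, 0)
Step 1: (-9, 9, 0) -> (-(0), -(-9), -(9)) = (0, 9, -9)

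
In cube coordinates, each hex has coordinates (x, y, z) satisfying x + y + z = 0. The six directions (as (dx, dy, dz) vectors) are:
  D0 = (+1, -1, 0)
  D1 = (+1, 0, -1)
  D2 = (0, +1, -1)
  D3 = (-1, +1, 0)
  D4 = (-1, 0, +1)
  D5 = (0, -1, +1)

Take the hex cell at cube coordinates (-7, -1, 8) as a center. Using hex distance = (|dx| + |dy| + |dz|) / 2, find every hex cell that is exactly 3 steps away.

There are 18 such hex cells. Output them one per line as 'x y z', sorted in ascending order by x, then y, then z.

Walk ring at distance 3 from (-7, -1, 8):
Start at center + D4*3 = (-10, -1, 11)
  hex 0: (-10, -1, 11)
  hex 1: (-9, -2, 11)
  hex 2: (-8, -3, 11)
  hex 3: (-7, -4, 11)
  hex 4: (-6, -4, 10)
  hex 5: (-5, -4, 9)
  hex 6: (-4, -4, 8)
  hex 7: (-4, -3, 7)
  hex 8: (-4, -2, 6)
  hex 9: (-4, -1, 5)
  hex 10: (-5, 0, 5)
  hex 11: (-6, 1, 5)
  hex 12: (-7, 2, 5)
  hex 13: (-8, 2, 6)
  hex 14: (-9, 2, 7)
  hex 15: (-10, 2, 8)
  hex 16: (-10, 1, 9)
  hex 17: (-10, 0, 10)
Sorted: 18 hexes.

Answer: -10 -1 11
-10 0 10
-10 1 9
-10 2 8
-9 -2 11
-9 2 7
-8 -3 11
-8 2 6
-7 -4 11
-7 2 5
-6 -4 10
-6 1 5
-5 -4 9
-5 0 5
-4 -4 8
-4 -3 7
-4 -2 6
-4 -1 5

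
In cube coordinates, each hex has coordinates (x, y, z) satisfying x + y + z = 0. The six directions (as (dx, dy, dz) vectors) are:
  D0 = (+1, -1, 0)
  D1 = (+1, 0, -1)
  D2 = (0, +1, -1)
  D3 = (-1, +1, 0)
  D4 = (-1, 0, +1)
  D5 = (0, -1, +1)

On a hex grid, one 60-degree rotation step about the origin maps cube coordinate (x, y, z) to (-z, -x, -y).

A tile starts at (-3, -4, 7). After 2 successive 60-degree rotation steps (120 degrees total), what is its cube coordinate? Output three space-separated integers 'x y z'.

Start: (-3, -4, 7)
Step 1: (-3, -4, 7) -> (-(7), -(-3), -(-4)) = (-7, 3, 4)
Step 2: (-7, 3, 4) -> (-(4), -(-7), -(3)) = (-4, 7, -3)

Answer: -4 7 -3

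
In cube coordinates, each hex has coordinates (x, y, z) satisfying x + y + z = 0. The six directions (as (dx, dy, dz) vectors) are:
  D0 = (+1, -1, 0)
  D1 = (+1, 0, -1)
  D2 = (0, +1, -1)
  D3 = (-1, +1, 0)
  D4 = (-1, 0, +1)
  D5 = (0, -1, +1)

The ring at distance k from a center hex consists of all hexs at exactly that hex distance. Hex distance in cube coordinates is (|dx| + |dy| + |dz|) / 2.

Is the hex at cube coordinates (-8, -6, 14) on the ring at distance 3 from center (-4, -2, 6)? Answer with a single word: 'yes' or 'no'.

|px - cx| = |-8 - (-4)| = 4
|py - cy| = |-6 - (-2)| = 4
|pz - cz| = |14 - 6| = 8
distance = (4+4+8)/2 = 16/2 = 8
radius = 3; distance != radius -> no

Answer: no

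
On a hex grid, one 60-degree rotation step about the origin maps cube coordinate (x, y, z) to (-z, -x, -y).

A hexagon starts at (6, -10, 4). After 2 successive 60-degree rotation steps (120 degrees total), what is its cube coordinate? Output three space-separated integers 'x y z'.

Answer: -10 4 6

Derivation:
Start: (6, -10, 4)
Step 1: (6, -10, 4) -> (-(4), -(6), -(-10)) = (-4, -6, 10)
Step 2: (-4, -6, 10) -> (-(10), -(-4), -(-6)) = (-10, 4, 6)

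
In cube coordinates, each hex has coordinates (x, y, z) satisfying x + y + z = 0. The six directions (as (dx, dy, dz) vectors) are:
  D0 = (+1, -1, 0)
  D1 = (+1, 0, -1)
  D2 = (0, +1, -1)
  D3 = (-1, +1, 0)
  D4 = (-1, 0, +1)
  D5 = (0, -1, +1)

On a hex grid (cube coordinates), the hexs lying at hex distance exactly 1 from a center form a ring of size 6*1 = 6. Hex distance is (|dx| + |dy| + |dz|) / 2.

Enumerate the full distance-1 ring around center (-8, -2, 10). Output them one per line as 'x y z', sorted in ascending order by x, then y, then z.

Answer: -9 -2 11
-9 -1 10
-8 -3 11
-8 -1 9
-7 -3 10
-7 -2 9

Derivation:
Walk ring at distance 1 from (-8, -2, 10):
Start at center + D4*1 = (-9, -2, 11)
  hex 0: (-9, -2, 11)
  hex 1: (-8, -3, 11)
  hex 2: (-7, -3, 10)
  hex 3: (-7, -2, 9)
  hex 4: (-8, -1, 9)
  hex 5: (-9, -1, 10)
Sorted: 6 hexes.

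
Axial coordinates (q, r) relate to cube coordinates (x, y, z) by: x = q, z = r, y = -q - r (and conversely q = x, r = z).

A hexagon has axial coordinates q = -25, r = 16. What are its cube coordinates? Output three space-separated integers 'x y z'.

x = q = -25
z = r = 16
y = -x - z = -(-25) - (16) = 9

Answer: -25 9 16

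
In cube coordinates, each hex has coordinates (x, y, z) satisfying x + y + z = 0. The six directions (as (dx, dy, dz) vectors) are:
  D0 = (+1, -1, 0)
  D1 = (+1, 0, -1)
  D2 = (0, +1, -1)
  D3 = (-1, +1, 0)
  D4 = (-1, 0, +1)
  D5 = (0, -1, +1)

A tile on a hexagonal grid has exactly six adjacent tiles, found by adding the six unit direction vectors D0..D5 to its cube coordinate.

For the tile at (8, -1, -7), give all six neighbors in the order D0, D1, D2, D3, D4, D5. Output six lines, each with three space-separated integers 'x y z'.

Center: (8, -1, -7). Add each direction:
  D0: (8, -1, -7) + (1, -1, 0) = (9, -2, -7)
  D1: (8, -1, -7) + (1, 0, -1) = (9, -1, -8)
  D2: (8, -1, -7) + (0, 1, -1) = (8, 0, -8)
  D3: (8, -1, -7) + (-1, 1, 0) = (7, 0, -7)
  D4: (8, -1, -7) + (-1, 0, 1) = (7, -1, -6)
  D5: (8, -1, -7) + (0, -1, 1) = (8, -2, -6)

Answer: 9 -2 -7
9 -1 -8
8 0 -8
7 0 -7
7 -1 -6
8 -2 -6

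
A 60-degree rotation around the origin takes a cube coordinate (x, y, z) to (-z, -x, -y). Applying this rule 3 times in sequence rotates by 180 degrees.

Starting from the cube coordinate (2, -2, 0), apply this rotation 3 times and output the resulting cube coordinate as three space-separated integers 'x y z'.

Start: (2, -2, 0)
Step 1: (2, -2, 0) -> (-(0), -(2), -(-2)) = (0, -2, 2)
Step 2: (0, -2, 2) -> (-(2), -(0), -(-2)) = (-2, 0, 2)
Step 3: (-2, 0, 2) -> (-(2), -(-2), -(0)) = (-2, 2, 0)

Answer: -2 2 0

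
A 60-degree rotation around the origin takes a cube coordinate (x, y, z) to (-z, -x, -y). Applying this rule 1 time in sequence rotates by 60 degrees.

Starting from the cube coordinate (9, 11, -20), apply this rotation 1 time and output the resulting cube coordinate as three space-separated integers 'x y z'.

Answer: 20 -9 -11

Derivation:
Start: (9, 11, -20)
Step 1: (9, 11, -20) -> (-(-20), -(9), -(11)) = (20, -9, -11)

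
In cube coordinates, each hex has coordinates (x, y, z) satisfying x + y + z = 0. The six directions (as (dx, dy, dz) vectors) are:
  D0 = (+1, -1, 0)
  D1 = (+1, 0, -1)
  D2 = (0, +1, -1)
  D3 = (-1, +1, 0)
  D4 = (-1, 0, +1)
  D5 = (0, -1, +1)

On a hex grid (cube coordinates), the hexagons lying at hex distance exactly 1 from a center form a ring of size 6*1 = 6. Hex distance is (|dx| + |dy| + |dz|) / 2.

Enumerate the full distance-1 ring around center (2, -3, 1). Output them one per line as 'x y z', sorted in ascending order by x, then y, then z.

Walk ring at distance 1 from (2, -3, 1):
Start at center + D4*1 = (1, -3, 2)
  hex 0: (1, -3, 2)
  hex 1: (2, -4, 2)
  hex 2: (3, -4, 1)
  hex 3: (3, -3, 0)
  hex 4: (2, -2, 0)
  hex 5: (1, -2, 1)
Sorted: 6 hexes.

Answer: 1 -3 2
1 -2 1
2 -4 2
2 -2 0
3 -4 1
3 -3 0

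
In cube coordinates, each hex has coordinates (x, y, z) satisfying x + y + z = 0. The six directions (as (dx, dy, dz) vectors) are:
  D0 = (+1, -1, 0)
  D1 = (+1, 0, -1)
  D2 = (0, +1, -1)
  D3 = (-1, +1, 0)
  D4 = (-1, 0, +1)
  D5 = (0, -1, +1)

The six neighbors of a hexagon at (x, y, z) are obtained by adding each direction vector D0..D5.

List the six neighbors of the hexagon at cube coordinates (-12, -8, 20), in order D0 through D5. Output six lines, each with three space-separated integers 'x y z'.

Center: (-12, -8, 20). Add each direction:
  D0: (-12, -8, 20) + (1, -1, 0) = (-11, -9, 20)
  D1: (-12, -8, 20) + (1, 0, -1) = (-11, -8, 19)
  D2: (-12, -8, 20) + (0, 1, -1) = (-12, -7, 19)
  D3: (-12, -8, 20) + (-1, 1, 0) = (-13, -7, 20)
  D4: (-12, -8, 20) + (-1, 0, 1) = (-13, -8, 21)
  D5: (-12, -8, 20) + (0, -1, 1) = (-12, -9, 21)

Answer: -11 -9 20
-11 -8 19
-12 -7 19
-13 -7 20
-13 -8 21
-12 -9 21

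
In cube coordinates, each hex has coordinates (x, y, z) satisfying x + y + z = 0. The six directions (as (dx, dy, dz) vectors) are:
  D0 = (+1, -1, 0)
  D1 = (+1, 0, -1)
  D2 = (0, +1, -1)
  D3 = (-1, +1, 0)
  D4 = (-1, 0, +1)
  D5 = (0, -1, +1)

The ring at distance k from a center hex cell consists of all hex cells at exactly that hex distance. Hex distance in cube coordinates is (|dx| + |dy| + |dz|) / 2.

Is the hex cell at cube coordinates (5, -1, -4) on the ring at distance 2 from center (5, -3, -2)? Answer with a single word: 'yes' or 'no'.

|px - cx| = |5 - 5| = 0
|py - cy| = |-1 - (-3)| = 2
|pz - cz| = |-4 - (-2)| = 2
distance = (0+2+2)/2 = 4/2 = 2
radius = 2; distance == radius -> yes

Answer: yes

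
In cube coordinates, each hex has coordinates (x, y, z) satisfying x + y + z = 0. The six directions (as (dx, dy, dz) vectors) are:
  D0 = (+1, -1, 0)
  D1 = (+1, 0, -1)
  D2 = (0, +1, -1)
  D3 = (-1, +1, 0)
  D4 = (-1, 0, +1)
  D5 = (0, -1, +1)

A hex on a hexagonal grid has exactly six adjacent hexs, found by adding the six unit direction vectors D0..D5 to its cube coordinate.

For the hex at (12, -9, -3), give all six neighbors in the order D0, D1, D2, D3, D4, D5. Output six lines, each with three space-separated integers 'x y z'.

Answer: 13 -10 -3
13 -9 -4
12 -8 -4
11 -8 -3
11 -9 -2
12 -10 -2

Derivation:
Center: (12, -9, -3). Add each direction:
  D0: (12, -9, -3) + (1, -1, 0) = (13, -10, -3)
  D1: (12, -9, -3) + (1, 0, -1) = (13, -9, -4)
  D2: (12, -9, -3) + (0, 1, -1) = (12, -8, -4)
  D3: (12, -9, -3) + (-1, 1, 0) = (11, -8, -3)
  D4: (12, -9, -3) + (-1, 0, 1) = (11, -9, -2)
  D5: (12, -9, -3) + (0, -1, 1) = (12, -10, -2)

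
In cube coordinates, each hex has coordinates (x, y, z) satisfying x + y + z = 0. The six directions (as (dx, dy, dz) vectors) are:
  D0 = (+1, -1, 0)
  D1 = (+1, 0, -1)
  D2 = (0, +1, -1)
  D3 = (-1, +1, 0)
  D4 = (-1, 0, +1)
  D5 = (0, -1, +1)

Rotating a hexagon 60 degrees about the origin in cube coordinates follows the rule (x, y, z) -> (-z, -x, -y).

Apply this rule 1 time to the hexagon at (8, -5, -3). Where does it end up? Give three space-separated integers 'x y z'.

Answer: 3 -8 5

Derivation:
Start: (8, -5, -3)
Step 1: (8, -5, -3) -> (-(-3), -(8), -(-5)) = (3, -8, 5)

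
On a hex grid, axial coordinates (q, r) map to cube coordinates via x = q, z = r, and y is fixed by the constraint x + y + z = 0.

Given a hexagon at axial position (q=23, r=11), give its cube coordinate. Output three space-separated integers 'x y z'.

x = q = 23
z = r = 11
y = -x - z = -(23) - (11) = -34

Answer: 23 -34 11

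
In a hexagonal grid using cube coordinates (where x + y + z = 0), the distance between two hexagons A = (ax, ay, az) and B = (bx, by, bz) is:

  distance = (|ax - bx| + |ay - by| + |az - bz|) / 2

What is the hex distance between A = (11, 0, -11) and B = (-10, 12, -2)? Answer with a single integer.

|ax - bx| = |11 - (-10)| = 21
|ay - by| = |0 - 12| = 12
|az - bz| = |-11 - (-2)| = 9
distance = (21 + 12 + 9) / 2 = 42 / 2 = 21

Answer: 21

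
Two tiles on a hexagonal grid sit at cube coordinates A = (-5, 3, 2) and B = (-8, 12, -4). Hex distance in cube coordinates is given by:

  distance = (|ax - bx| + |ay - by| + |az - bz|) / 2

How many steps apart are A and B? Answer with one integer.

Answer: 9

Derivation:
|ax - bx| = |-5 - (-8)| = 3
|ay - by| = |3 - 12| = 9
|az - bz| = |2 - (-4)| = 6
distance = (3 + 9 + 6) / 2 = 18 / 2 = 9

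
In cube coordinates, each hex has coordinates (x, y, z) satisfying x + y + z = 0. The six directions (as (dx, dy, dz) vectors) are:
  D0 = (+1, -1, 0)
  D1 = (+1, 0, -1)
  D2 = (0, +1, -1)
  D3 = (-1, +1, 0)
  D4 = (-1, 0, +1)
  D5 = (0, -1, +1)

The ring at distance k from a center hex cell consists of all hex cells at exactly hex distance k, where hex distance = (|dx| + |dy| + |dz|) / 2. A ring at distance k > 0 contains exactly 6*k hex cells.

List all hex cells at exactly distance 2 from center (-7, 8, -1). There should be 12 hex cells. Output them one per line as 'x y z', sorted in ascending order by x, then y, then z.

Walk ring at distance 2 from (-7, 8, -1):
Start at center + D4*2 = (-9, 8, 1)
  hex 0: (-9, 8, 1)
  hex 1: (-8, 7, 1)
  hex 2: (-7, 6, 1)
  hex 3: (-6, 6, 0)
  hex 4: (-5, 6, -1)
  hex 5: (-5, 7, -2)
  hex 6: (-5, 8, -3)
  hex 7: (-6, 9, -3)
  hex 8: (-7, 10, -3)
  hex 9: (-8, 10, -2)
  hex 10: (-9, 10, -1)
  hex 11: (-9, 9, 0)
Sorted: 12 hexes.

Answer: -9 8 1
-9 9 0
-9 10 -1
-8 7 1
-8 10 -2
-7 6 1
-7 10 -3
-6 6 0
-6 9 -3
-5 6 -1
-5 7 -2
-5 8 -3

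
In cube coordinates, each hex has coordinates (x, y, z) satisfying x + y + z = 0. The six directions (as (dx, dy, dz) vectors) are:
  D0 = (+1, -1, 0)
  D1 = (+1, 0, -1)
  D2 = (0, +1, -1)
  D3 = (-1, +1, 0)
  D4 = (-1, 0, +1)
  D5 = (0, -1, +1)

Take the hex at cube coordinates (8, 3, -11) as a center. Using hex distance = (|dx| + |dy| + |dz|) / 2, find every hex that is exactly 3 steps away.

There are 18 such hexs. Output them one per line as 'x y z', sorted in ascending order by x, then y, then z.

Answer: 5 3 -8
5 4 -9
5 5 -10
5 6 -11
6 2 -8
6 6 -12
7 1 -8
7 6 -13
8 0 -8
8 6 -14
9 0 -9
9 5 -14
10 0 -10
10 4 -14
11 0 -11
11 1 -12
11 2 -13
11 3 -14

Derivation:
Walk ring at distance 3 from (8, 3, -11):
Start at center + D4*3 = (5, 3, -8)
  hex 0: (5, 3, -8)
  hex 1: (6, 2, -8)
  hex 2: (7, 1, -8)
  hex 3: (8, 0, -8)
  hex 4: (9, 0, -9)
  hex 5: (10, 0, -10)
  hex 6: (11, 0, -11)
  hex 7: (11, 1, -12)
  hex 8: (11, 2, -13)
  hex 9: (11, 3, -14)
  hex 10: (10, 4, -14)
  hex 11: (9, 5, -14)
  hex 12: (8, 6, -14)
  hex 13: (7, 6, -13)
  hex 14: (6, 6, -12)
  hex 15: (5, 6, -11)
  hex 16: (5, 5, -10)
  hex 17: (5, 4, -9)
Sorted: 18 hexes.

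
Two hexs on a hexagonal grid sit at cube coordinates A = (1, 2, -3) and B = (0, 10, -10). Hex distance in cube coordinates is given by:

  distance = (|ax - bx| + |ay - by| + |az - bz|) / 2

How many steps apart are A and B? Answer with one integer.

|ax - bx| = |1 - 0| = 1
|ay - by| = |2 - 10| = 8
|az - bz| = |-3 - (-10)| = 7
distance = (1 + 8 + 7) / 2 = 16 / 2 = 8

Answer: 8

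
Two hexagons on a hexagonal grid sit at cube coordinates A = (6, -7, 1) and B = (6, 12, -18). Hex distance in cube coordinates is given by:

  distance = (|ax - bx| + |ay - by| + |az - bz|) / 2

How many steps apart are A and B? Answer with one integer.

|ax - bx| = |6 - 6| = 0
|ay - by| = |-7 - 12| = 19
|az - bz| = |1 - (-18)| = 19
distance = (0 + 19 + 19) / 2 = 38 / 2 = 19

Answer: 19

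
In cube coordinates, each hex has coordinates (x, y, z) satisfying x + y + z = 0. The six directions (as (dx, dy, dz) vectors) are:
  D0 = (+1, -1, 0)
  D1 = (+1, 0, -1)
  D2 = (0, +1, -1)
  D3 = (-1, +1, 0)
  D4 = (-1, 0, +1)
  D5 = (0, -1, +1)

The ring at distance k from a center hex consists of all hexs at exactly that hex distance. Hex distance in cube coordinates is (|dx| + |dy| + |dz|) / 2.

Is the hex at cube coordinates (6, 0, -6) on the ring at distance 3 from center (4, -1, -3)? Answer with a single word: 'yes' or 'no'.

Answer: yes

Derivation:
|px - cx| = |6 - 4| = 2
|py - cy| = |0 - (-1)| = 1
|pz - cz| = |-6 - (-3)| = 3
distance = (2+1+3)/2 = 6/2 = 3
radius = 3; distance == radius -> yes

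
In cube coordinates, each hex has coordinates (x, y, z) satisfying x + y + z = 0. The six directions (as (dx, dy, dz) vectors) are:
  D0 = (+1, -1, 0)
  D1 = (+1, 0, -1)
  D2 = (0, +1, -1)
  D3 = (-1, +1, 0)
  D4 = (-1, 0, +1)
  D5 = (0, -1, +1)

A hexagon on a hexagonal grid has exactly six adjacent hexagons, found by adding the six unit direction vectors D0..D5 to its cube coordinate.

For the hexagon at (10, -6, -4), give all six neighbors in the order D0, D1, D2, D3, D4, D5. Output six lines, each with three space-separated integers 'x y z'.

Answer: 11 -7 -4
11 -6 -5
10 -5 -5
9 -5 -4
9 -6 -3
10 -7 -3

Derivation:
Center: (10, -6, -4). Add each direction:
  D0: (10, -6, -4) + (1, -1, 0) = (11, -7, -4)
  D1: (10, -6, -4) + (1, 0, -1) = (11, -6, -5)
  D2: (10, -6, -4) + (0, 1, -1) = (10, -5, -5)
  D3: (10, -6, -4) + (-1, 1, 0) = (9, -5, -4)
  D4: (10, -6, -4) + (-1, 0, 1) = (9, -6, -3)
  D5: (10, -6, -4) + (0, -1, 1) = (10, -7, -3)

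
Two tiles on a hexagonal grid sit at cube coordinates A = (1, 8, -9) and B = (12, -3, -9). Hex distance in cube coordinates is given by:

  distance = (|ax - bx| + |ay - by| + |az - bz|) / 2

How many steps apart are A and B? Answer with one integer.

Answer: 11

Derivation:
|ax - bx| = |1 - 12| = 11
|ay - by| = |8 - (-3)| = 11
|az - bz| = |-9 - (-9)| = 0
distance = (11 + 11 + 0) / 2 = 22 / 2 = 11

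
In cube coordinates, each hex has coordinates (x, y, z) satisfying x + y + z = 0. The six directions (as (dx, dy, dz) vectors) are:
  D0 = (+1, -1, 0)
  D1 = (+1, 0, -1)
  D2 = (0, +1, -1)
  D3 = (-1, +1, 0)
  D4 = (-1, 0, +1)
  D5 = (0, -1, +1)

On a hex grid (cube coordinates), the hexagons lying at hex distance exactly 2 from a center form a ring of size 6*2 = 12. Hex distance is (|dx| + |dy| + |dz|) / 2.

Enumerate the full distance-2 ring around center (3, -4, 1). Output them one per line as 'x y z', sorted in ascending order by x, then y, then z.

Walk ring at distance 2 from (3, -4, 1):
Start at center + D4*2 = (1, -4, 3)
  hex 0: (1, -4, 3)
  hex 1: (2, -5, 3)
  hex 2: (3, -6, 3)
  hex 3: (4, -6, 2)
  hex 4: (5, -6, 1)
  hex 5: (5, -5, 0)
  hex 6: (5, -4, -1)
  hex 7: (4, -3, -1)
  hex 8: (3, -2, -1)
  hex 9: (2, -2, 0)
  hex 10: (1, -2, 1)
  hex 11: (1, -3, 2)
Sorted: 12 hexes.

Answer: 1 -4 3
1 -3 2
1 -2 1
2 -5 3
2 -2 0
3 -6 3
3 -2 -1
4 -6 2
4 -3 -1
5 -6 1
5 -5 0
5 -4 -1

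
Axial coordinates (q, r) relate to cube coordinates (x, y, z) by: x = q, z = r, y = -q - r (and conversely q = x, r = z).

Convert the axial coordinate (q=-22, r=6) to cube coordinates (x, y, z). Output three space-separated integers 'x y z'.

x = q = -22
z = r = 6
y = -x - z = -(-22) - (6) = 16

Answer: -22 16 6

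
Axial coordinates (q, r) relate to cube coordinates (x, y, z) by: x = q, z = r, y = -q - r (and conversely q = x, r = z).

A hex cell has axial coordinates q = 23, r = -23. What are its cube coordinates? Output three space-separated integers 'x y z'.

x = q = 23
z = r = -23
y = -x - z = -(23) - (-23) = 0

Answer: 23 0 -23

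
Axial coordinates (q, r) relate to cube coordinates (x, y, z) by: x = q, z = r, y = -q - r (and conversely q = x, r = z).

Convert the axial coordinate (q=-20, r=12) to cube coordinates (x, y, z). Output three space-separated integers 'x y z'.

Answer: -20 8 12

Derivation:
x = q = -20
z = r = 12
y = -x - z = -(-20) - (12) = 8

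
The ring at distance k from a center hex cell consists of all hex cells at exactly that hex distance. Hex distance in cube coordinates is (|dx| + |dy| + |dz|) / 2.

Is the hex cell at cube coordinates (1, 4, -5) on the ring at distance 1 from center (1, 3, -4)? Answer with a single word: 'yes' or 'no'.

|px - cx| = |1 - 1| = 0
|py - cy| = |4 - 3| = 1
|pz - cz| = |-5 - (-4)| = 1
distance = (0+1+1)/2 = 2/2 = 1
radius = 1; distance == radius -> yes

Answer: yes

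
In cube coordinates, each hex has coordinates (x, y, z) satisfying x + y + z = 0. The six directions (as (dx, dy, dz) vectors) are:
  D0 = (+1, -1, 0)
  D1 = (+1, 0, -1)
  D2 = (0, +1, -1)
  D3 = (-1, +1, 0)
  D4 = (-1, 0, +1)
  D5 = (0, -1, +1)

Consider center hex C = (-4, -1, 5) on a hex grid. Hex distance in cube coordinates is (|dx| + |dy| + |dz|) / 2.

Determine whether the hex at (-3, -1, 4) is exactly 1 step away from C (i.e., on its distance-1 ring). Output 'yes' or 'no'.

Answer: yes

Derivation:
|px - cx| = |-3 - (-4)| = 1
|py - cy| = |-1 - (-1)| = 0
|pz - cz| = |4 - 5| = 1
distance = (1+0+1)/2 = 2/2 = 1
radius = 1; distance == radius -> yes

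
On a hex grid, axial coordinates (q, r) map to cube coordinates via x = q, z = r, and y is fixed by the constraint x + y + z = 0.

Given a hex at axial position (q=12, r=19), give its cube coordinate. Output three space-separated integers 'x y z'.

Answer: 12 -31 19

Derivation:
x = q = 12
z = r = 19
y = -x - z = -(12) - (19) = -31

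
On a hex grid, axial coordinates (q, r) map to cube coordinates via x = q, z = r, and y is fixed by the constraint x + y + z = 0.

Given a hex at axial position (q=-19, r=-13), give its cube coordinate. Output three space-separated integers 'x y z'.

Answer: -19 32 -13

Derivation:
x = q = -19
z = r = -13
y = -x - z = -(-19) - (-13) = 32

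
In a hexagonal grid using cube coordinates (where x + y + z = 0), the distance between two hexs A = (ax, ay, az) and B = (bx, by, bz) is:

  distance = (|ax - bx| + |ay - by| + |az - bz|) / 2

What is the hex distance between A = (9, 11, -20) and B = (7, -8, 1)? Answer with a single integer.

|ax - bx| = |9 - 7| = 2
|ay - by| = |11 - (-8)| = 19
|az - bz| = |-20 - 1| = 21
distance = (2 + 19 + 21) / 2 = 42 / 2 = 21

Answer: 21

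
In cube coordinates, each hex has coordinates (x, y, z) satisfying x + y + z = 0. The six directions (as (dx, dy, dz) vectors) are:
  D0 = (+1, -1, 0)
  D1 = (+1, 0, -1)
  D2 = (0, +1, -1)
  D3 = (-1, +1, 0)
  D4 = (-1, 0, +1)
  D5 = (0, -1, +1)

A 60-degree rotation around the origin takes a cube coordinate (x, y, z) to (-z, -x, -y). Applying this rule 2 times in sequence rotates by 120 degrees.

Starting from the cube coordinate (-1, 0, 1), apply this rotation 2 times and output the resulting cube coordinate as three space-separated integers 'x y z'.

Answer: 0 1 -1

Derivation:
Start: (-1, 0, 1)
Step 1: (-1, 0, 1) -> (-(1), -(-1), -(0)) = (-1, 1, 0)
Step 2: (-1, 1, 0) -> (-(0), -(-1), -(1)) = (0, 1, -1)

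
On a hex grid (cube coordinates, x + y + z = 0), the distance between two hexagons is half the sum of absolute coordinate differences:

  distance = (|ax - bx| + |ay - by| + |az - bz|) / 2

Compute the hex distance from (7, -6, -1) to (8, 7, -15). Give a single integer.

Answer: 14

Derivation:
|ax - bx| = |7 - 8| = 1
|ay - by| = |-6 - 7| = 13
|az - bz| = |-1 - (-15)| = 14
distance = (1 + 13 + 14) / 2 = 28 / 2 = 14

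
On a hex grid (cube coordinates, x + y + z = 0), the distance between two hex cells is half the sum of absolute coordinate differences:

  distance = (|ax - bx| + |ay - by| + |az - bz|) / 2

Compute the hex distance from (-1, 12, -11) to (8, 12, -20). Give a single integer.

|ax - bx| = |-1 - 8| = 9
|ay - by| = |12 - 12| = 0
|az - bz| = |-11 - (-20)| = 9
distance = (9 + 0 + 9) / 2 = 18 / 2 = 9

Answer: 9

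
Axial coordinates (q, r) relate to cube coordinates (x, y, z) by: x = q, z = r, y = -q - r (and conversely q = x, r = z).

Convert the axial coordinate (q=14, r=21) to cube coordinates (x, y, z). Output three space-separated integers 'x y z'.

Answer: 14 -35 21

Derivation:
x = q = 14
z = r = 21
y = -x - z = -(14) - (21) = -35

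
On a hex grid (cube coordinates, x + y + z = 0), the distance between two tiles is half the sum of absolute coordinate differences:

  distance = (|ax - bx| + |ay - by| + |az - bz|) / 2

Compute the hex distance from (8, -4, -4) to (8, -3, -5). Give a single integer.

|ax - bx| = |8 - 8| = 0
|ay - by| = |-4 - (-3)| = 1
|az - bz| = |-4 - (-5)| = 1
distance = (0 + 1 + 1) / 2 = 2 / 2 = 1

Answer: 1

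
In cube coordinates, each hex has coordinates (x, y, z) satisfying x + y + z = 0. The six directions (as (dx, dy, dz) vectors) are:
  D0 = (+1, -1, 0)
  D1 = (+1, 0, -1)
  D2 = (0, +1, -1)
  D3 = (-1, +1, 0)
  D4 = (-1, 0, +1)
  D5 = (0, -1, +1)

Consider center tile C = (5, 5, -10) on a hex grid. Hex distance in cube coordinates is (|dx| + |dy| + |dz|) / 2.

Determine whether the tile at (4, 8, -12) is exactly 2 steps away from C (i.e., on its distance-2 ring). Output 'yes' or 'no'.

|px - cx| = |4 - 5| = 1
|py - cy| = |8 - 5| = 3
|pz - cz| = |-12 - (-10)| = 2
distance = (1+3+2)/2 = 6/2 = 3
radius = 2; distance != radius -> no

Answer: no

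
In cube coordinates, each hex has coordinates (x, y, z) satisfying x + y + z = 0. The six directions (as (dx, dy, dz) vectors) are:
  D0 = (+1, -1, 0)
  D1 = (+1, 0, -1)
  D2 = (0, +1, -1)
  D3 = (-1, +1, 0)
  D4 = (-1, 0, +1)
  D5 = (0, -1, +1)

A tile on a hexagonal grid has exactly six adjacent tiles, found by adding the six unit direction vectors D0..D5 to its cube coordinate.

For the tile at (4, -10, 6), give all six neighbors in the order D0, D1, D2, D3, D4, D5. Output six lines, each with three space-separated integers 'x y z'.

Center: (4, -10, 6). Add each direction:
  D0: (4, -10, 6) + (1, -1, 0) = (5, -11, 6)
  D1: (4, -10, 6) + (1, 0, -1) = (5, -10, 5)
  D2: (4, -10, 6) + (0, 1, -1) = (4, -9, 5)
  D3: (4, -10, 6) + (-1, 1, 0) = (3, -9, 6)
  D4: (4, -10, 6) + (-1, 0, 1) = (3, -10, 7)
  D5: (4, -10, 6) + (0, -1, 1) = (4, -11, 7)

Answer: 5 -11 6
5 -10 5
4 -9 5
3 -9 6
3 -10 7
4 -11 7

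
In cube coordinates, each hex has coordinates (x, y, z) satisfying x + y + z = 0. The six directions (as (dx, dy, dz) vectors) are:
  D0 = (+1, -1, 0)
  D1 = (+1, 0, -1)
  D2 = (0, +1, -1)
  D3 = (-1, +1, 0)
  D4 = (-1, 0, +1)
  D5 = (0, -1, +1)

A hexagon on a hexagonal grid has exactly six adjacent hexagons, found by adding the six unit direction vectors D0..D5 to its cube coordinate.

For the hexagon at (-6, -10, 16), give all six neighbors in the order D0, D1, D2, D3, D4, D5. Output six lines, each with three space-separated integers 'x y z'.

Answer: -5 -11 16
-5 -10 15
-6 -9 15
-7 -9 16
-7 -10 17
-6 -11 17

Derivation:
Center: (-6, -10, 16). Add each direction:
  D0: (-6, -10, 16) + (1, -1, 0) = (-5, -11, 16)
  D1: (-6, -10, 16) + (1, 0, -1) = (-5, -10, 15)
  D2: (-6, -10, 16) + (0, 1, -1) = (-6, -9, 15)
  D3: (-6, -10, 16) + (-1, 1, 0) = (-7, -9, 16)
  D4: (-6, -10, 16) + (-1, 0, 1) = (-7, -10, 17)
  D5: (-6, -10, 16) + (0, -1, 1) = (-6, -11, 17)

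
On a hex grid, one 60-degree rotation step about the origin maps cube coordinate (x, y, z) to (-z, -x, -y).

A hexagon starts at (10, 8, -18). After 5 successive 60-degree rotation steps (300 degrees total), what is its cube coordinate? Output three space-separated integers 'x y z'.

Start: (10, 8, -18)
Step 1: (10, 8, -18) -> (-(-18), -(10), -(8)) = (18, -10, -8)
Step 2: (18, -10, -8) -> (-(-8), -(18), -(-10)) = (8, -18, 10)
Step 3: (8, -18, 10) -> (-(10), -(8), -(-18)) = (-10, -8, 18)
Step 4: (-10, -8, 18) -> (-(18), -(-10), -(-8)) = (-18, 10, 8)
Step 5: (-18, 10, 8) -> (-(8), -(-18), -(10)) = (-8, 18, -10)

Answer: -8 18 -10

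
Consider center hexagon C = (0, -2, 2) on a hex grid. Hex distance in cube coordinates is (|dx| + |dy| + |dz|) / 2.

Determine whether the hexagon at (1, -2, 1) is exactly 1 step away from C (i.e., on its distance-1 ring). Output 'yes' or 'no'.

|px - cx| = |1 - 0| = 1
|py - cy| = |-2 - (-2)| = 0
|pz - cz| = |1 - 2| = 1
distance = (1+0+1)/2 = 2/2 = 1
radius = 1; distance == radius -> yes

Answer: yes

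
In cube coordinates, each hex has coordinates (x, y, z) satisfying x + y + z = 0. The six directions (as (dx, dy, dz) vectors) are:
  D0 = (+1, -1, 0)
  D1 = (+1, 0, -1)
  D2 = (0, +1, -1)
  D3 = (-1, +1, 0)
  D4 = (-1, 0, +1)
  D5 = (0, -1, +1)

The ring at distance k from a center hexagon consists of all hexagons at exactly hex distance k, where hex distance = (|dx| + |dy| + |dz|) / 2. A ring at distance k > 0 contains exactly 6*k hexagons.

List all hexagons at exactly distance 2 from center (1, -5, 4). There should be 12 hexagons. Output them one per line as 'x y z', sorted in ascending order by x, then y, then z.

Answer: -1 -5 6
-1 -4 5
-1 -3 4
0 -6 6
0 -3 3
1 -7 6
1 -3 2
2 -7 5
2 -4 2
3 -7 4
3 -6 3
3 -5 2

Derivation:
Walk ring at distance 2 from (1, -5, 4):
Start at center + D4*2 = (-1, -5, 6)
  hex 0: (-1, -5, 6)
  hex 1: (0, -6, 6)
  hex 2: (1, -7, 6)
  hex 3: (2, -7, 5)
  hex 4: (3, -7, 4)
  hex 5: (3, -6, 3)
  hex 6: (3, -5, 2)
  hex 7: (2, -4, 2)
  hex 8: (1, -3, 2)
  hex 9: (0, -3, 3)
  hex 10: (-1, -3, 4)
  hex 11: (-1, -4, 5)
Sorted: 12 hexes.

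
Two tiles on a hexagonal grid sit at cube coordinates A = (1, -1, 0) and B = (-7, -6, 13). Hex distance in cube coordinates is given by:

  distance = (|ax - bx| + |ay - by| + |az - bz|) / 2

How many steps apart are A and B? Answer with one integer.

Answer: 13

Derivation:
|ax - bx| = |1 - (-7)| = 8
|ay - by| = |-1 - (-6)| = 5
|az - bz| = |0 - 13| = 13
distance = (8 + 5 + 13) / 2 = 26 / 2 = 13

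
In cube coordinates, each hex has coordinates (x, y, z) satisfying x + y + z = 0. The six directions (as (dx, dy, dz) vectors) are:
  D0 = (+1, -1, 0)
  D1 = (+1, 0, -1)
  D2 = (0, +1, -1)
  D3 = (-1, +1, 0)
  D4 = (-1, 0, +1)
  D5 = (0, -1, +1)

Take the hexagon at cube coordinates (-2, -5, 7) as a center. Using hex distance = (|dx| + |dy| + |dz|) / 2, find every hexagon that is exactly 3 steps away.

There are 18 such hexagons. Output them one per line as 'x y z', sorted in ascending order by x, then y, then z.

Answer: -5 -5 10
-5 -4 9
-5 -3 8
-5 -2 7
-4 -6 10
-4 -2 6
-3 -7 10
-3 -2 5
-2 -8 10
-2 -2 4
-1 -8 9
-1 -3 4
0 -8 8
0 -4 4
1 -8 7
1 -7 6
1 -6 5
1 -5 4

Derivation:
Walk ring at distance 3 from (-2, -5, 7):
Start at center + D4*3 = (-5, -5, 10)
  hex 0: (-5, -5, 10)
  hex 1: (-4, -6, 10)
  hex 2: (-3, -7, 10)
  hex 3: (-2, -8, 10)
  hex 4: (-1, -8, 9)
  hex 5: (0, -8, 8)
  hex 6: (1, -8, 7)
  hex 7: (1, -7, 6)
  hex 8: (1, -6, 5)
  hex 9: (1, -5, 4)
  hex 10: (0, -4, 4)
  hex 11: (-1, -3, 4)
  hex 12: (-2, -2, 4)
  hex 13: (-3, -2, 5)
  hex 14: (-4, -2, 6)
  hex 15: (-5, -2, 7)
  hex 16: (-5, -3, 8)
  hex 17: (-5, -4, 9)
Sorted: 18 hexes.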